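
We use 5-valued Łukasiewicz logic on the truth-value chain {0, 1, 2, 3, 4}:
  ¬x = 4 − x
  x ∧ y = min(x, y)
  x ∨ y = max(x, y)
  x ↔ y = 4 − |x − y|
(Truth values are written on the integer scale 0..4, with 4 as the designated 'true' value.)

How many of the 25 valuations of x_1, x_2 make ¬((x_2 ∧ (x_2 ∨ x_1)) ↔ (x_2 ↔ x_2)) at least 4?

value 4: 5 assignments (counts)
value 3: 5 assignments
value 2: 5 assignments
value 1: 5 assignments
value 0: 5 assignments
So 5 of the 25 assignments meet the threshold.

5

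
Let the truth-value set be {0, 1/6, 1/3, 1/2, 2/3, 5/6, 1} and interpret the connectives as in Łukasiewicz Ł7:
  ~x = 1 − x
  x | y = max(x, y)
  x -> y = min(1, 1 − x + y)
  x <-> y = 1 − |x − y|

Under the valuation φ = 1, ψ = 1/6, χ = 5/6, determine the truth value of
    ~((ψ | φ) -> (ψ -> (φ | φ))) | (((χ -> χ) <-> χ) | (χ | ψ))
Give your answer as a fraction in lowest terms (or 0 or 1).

5/6

ψ | φ = 1/6 | 1 = 1
φ | φ = 1 | 1 = 1
ψ -> (φ | φ) = 1/6 -> 1 = 1
(ψ | φ) -> (ψ -> (φ | φ)) = 1 -> 1 = 1
~((ψ | φ) -> (ψ -> (φ | φ))) = ~1 = 0
χ -> χ = 5/6 -> 5/6 = 1
(χ -> χ) <-> χ = 1 <-> 5/6 = 5/6
χ | ψ = 5/6 | 1/6 = 5/6
((χ -> χ) <-> χ) | (χ | ψ) = 5/6 | 5/6 = 5/6
~((ψ | φ) -> (ψ -> (φ | φ))) | (((χ -> χ) <-> χ) | (χ | ψ)) = 0 | 5/6 = 5/6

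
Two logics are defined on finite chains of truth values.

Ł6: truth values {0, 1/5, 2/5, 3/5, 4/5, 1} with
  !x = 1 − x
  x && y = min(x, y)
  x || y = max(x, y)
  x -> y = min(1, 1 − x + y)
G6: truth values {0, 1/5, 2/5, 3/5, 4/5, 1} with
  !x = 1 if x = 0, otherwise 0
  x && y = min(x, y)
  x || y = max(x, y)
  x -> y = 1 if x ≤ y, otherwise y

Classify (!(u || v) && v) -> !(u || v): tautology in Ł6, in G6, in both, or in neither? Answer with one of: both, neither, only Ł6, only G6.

In Ł6: every assignment gives 1 — tautology.
In G6: every assignment gives 1 — tautology.

both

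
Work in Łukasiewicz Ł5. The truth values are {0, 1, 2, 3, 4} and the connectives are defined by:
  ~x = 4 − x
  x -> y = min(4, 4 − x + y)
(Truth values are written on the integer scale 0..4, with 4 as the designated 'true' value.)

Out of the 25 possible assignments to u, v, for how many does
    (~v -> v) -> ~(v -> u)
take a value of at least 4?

6

value 4: 6 assignments (counts)
value 3: 3 assignments
value 2: 7 assignments
value 1: 3 assignments
value 0: 6 assignments
So 6 of the 25 assignments meet the threshold.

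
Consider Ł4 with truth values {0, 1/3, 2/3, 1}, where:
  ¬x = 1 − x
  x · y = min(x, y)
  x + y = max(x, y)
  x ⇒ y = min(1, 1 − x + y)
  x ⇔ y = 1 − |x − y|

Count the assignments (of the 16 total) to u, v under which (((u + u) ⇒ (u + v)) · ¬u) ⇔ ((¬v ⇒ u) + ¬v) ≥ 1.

3

u = 0, v = 0 ↦ 1  ≥
u = 0, v = 1/3 ↦ 2/3  <
u = 0, v = 2/3 ↦ 2/3  <
u = 0, v = 1 ↦ 1  ≥
u = 1/3, v = 0 ↦ 2/3  <
u = 1/3, v = 1/3 ↦ 1  ≥
u = 1/3, v = 2/3 ↦ 2/3  <
u = 1/3, v = 1 ↦ 2/3  <
u = 2/3, v = 0 ↦ 1/3  <
u = 2/3, v = 1/3 ↦ 1/3  <
u = 2/3, v = 2/3 ↦ 1/3  <
u = 2/3, v = 1 ↦ 1/3  <
u = 1, v = 0 ↦ 0  <
u = 1, v = 1/3 ↦ 0  <
u = 1, v = 2/3 ↦ 0  <
u = 1, v = 1 ↦ 0  <
So 3 of the 16 assignments meet the threshold.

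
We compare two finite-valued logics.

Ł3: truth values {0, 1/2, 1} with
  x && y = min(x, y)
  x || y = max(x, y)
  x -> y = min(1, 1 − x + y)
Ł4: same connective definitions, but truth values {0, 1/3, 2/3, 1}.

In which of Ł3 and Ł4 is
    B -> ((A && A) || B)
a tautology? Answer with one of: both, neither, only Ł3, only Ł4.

both

In Ł3: every assignment gives 1 — tautology.
In Ł4: every assignment gives 1 — tautology.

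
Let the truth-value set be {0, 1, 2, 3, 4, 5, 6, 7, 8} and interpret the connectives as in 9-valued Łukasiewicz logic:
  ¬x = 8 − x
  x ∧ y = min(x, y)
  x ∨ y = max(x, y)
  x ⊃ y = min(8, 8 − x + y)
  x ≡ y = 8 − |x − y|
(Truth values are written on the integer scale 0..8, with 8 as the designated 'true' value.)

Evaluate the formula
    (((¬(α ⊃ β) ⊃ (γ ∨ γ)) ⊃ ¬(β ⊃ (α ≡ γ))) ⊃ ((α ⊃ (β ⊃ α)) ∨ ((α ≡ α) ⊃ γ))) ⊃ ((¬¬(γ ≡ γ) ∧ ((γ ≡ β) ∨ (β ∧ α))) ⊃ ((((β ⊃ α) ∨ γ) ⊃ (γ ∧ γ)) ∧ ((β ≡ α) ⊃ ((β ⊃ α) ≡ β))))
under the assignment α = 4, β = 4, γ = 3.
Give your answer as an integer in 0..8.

4

α ⊃ β = 4 ⊃ 4 = 8
¬(α ⊃ β) = ¬8 = 0
γ ∨ γ = 3 ∨ 3 = 3
¬(α ⊃ β) ⊃ (γ ∨ γ) = 0 ⊃ 3 = 8
α ≡ γ = 4 ≡ 3 = 7
β ⊃ (α ≡ γ) = 4 ⊃ 7 = 8
¬(β ⊃ (α ≡ γ)) = ¬8 = 0
(¬(α ⊃ β) ⊃ (γ ∨ γ)) ⊃ ¬(β ⊃ (α ≡ γ)) = 8 ⊃ 0 = 0
β ⊃ α = 4 ⊃ 4 = 8
α ⊃ (β ⊃ α) = 4 ⊃ 8 = 8
α ≡ α = 4 ≡ 4 = 8
(α ≡ α) ⊃ γ = 8 ⊃ 3 = 3
(α ⊃ (β ⊃ α)) ∨ ((α ≡ α) ⊃ γ) = 8 ∨ 3 = 8
((¬(α ⊃ β) ⊃ (γ ∨ γ)) ⊃ ¬(β ⊃ (α ≡ γ))) ⊃ ((α ⊃ (β ⊃ α)) ∨ ((α ≡ α) ⊃ γ)) = 0 ⊃ 8 = 8
γ ≡ γ = 3 ≡ 3 = 8
¬(γ ≡ γ) = ¬8 = 0
¬¬(γ ≡ γ) = ¬0 = 8
γ ≡ β = 3 ≡ 4 = 7
β ∧ α = 4 ∧ 4 = 4
(γ ≡ β) ∨ (β ∧ α) = 7 ∨ 4 = 7
¬¬(γ ≡ γ) ∧ ((γ ≡ β) ∨ (β ∧ α)) = 8 ∧ 7 = 7
β ⊃ α = 4 ⊃ 4 = 8
(β ⊃ α) ∨ γ = 8 ∨ 3 = 8
γ ∧ γ = 3 ∧ 3 = 3
((β ⊃ α) ∨ γ) ⊃ (γ ∧ γ) = 8 ⊃ 3 = 3
β ≡ α = 4 ≡ 4 = 8
β ⊃ α = 4 ⊃ 4 = 8
(β ⊃ α) ≡ β = 8 ≡ 4 = 4
(β ≡ α) ⊃ ((β ⊃ α) ≡ β) = 8 ⊃ 4 = 4
(((β ⊃ α) ∨ γ) ⊃ (γ ∧ γ)) ∧ ((β ≡ α) ⊃ ((β ⊃ α) ≡ β)) = 3 ∧ 4 = 3
(¬¬(γ ≡ γ) ∧ ((γ ≡ β) ∨ (β ∧ α))) ⊃ ((((β ⊃ α) ∨ γ) ⊃ (γ ∧ γ)) ∧ ((β ≡ α) ⊃ ((β ⊃ α) ≡ β))) = 7 ⊃ 3 = 4
(((¬(α ⊃ β) ⊃ (γ ∨ γ)) ⊃ ¬(β ⊃ (α ≡ γ))) ⊃ ((α ⊃ (β ⊃ α)) ∨ ((α ≡ α) ⊃ γ))) ⊃ ((¬¬(γ ≡ γ) ∧ ((γ ≡ β) ∨ (β ∧ α))) ⊃ ((((β ⊃ α) ∨ γ) ⊃ (γ ∧ γ)) ∧ ((β ≡ α) ⊃ ((β ⊃ α) ≡ β)))) = 8 ⊃ 4 = 4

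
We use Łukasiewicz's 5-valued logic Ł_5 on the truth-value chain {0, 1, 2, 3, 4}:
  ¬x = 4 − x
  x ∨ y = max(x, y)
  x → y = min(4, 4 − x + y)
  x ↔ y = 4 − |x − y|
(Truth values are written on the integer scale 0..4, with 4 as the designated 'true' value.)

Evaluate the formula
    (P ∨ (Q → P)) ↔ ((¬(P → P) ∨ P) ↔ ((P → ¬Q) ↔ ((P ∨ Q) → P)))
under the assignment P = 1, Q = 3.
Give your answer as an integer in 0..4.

3

Q → P = 3 → 1 = 2
P ∨ (Q → P) = 1 ∨ 2 = 2
P → P = 1 → 1 = 4
¬(P → P) = ¬4 = 0
¬(P → P) ∨ P = 0 ∨ 1 = 1
¬Q = ¬3 = 1
P → ¬Q = 1 → 1 = 4
P ∨ Q = 1 ∨ 3 = 3
(P ∨ Q) → P = 3 → 1 = 2
(P → ¬Q) ↔ ((P ∨ Q) → P) = 4 ↔ 2 = 2
(¬(P → P) ∨ P) ↔ ((P → ¬Q) ↔ ((P ∨ Q) → P)) = 1 ↔ 2 = 3
(P ∨ (Q → P)) ↔ ((¬(P → P) ∨ P) ↔ ((P → ¬Q) ↔ ((P ∨ Q) → P))) = 2 ↔ 3 = 3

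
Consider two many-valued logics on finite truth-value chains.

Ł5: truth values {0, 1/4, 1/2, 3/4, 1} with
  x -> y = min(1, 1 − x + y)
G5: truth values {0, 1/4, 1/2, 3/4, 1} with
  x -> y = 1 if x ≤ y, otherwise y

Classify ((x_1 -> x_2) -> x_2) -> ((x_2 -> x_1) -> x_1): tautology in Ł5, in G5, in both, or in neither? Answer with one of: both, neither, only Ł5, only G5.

only Ł5

In Ł5: every assignment gives 1 — tautology.
In G5: at x_1 = 1/4, x_2 = 0 the value is 1/4 — not a tautology.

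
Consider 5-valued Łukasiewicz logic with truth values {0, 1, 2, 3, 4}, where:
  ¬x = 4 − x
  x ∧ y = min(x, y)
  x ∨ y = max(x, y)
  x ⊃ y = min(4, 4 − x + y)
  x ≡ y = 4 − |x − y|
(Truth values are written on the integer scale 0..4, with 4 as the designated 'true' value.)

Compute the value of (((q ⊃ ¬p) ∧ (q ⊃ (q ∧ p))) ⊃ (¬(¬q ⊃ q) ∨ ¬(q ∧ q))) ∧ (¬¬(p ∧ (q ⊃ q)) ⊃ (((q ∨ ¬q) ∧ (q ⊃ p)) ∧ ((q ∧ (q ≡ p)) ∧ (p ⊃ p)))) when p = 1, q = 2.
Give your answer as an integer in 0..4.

¬p = ¬1 = 3
q ⊃ ¬p = 2 ⊃ 3 = 4
q ∧ p = 2 ∧ 1 = 1
q ⊃ (q ∧ p) = 2 ⊃ 1 = 3
(q ⊃ ¬p) ∧ (q ⊃ (q ∧ p)) = 4 ∧ 3 = 3
¬q = ¬2 = 2
¬q ⊃ q = 2 ⊃ 2 = 4
¬(¬q ⊃ q) = ¬4 = 0
q ∧ q = 2 ∧ 2 = 2
¬(q ∧ q) = ¬2 = 2
¬(¬q ⊃ q) ∨ ¬(q ∧ q) = 0 ∨ 2 = 2
((q ⊃ ¬p) ∧ (q ⊃ (q ∧ p))) ⊃ (¬(¬q ⊃ q) ∨ ¬(q ∧ q)) = 3 ⊃ 2 = 3
q ⊃ q = 2 ⊃ 2 = 4
p ∧ (q ⊃ q) = 1 ∧ 4 = 1
¬(p ∧ (q ⊃ q)) = ¬1 = 3
¬¬(p ∧ (q ⊃ q)) = ¬3 = 1
¬q = ¬2 = 2
q ∨ ¬q = 2 ∨ 2 = 2
q ⊃ p = 2 ⊃ 1 = 3
(q ∨ ¬q) ∧ (q ⊃ p) = 2 ∧ 3 = 2
q ≡ p = 2 ≡ 1 = 3
q ∧ (q ≡ p) = 2 ∧ 3 = 2
p ⊃ p = 1 ⊃ 1 = 4
(q ∧ (q ≡ p)) ∧ (p ⊃ p) = 2 ∧ 4 = 2
((q ∨ ¬q) ∧ (q ⊃ p)) ∧ ((q ∧ (q ≡ p)) ∧ (p ⊃ p)) = 2 ∧ 2 = 2
¬¬(p ∧ (q ⊃ q)) ⊃ (((q ∨ ¬q) ∧ (q ⊃ p)) ∧ ((q ∧ (q ≡ p)) ∧ (p ⊃ p))) = 1 ⊃ 2 = 4
(((q ⊃ ¬p) ∧ (q ⊃ (q ∧ p))) ⊃ (¬(¬q ⊃ q) ∨ ¬(q ∧ q))) ∧ (¬¬(p ∧ (q ⊃ q)) ⊃ (((q ∨ ¬q) ∧ (q ⊃ p)) ∧ ((q ∧ (q ≡ p)) ∧ (p ⊃ p)))) = 3 ∧ 4 = 3

3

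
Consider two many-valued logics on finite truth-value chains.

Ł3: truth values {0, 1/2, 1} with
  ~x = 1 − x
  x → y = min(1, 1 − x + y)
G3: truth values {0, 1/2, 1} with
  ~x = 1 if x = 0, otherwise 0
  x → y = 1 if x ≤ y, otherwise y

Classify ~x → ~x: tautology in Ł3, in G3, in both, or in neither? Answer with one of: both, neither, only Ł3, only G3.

both

In Ł3: every assignment gives 1 — tautology.
In G3: every assignment gives 1 — tautology.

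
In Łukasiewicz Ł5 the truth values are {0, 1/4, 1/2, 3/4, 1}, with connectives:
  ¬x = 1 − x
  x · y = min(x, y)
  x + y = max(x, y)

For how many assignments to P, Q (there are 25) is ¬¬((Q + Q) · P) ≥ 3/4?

value 1: 1 assignment (counts)
value 3/4: 3 assignments (counts)
value 1/2: 5 assignments
value 1/4: 7 assignments
value 0: 9 assignments
So 4 of the 25 assignments meet the threshold.

4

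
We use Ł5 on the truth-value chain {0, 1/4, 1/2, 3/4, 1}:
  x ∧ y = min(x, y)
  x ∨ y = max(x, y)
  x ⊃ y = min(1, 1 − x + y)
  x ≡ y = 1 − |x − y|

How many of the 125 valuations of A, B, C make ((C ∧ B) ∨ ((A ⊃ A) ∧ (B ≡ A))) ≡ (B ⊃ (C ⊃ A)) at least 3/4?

75

value 1: 32 assignments (counts)
value 3/4: 43 assignments (counts)
value 1/2: 28 assignments
value 1/4: 15 assignments
value 0: 7 assignments
So 75 of the 125 assignments meet the threshold.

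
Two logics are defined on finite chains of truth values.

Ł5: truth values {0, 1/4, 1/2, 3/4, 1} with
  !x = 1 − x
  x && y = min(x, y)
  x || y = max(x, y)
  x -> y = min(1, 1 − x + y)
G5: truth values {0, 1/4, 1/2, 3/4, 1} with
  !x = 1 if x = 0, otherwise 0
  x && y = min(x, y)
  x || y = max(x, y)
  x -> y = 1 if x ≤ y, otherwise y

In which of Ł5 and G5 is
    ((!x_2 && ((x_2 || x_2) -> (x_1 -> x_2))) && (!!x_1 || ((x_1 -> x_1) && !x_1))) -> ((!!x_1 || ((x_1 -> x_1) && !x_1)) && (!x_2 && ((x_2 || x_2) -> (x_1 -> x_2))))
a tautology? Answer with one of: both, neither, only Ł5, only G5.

In Ł5: every assignment gives 1 — tautology.
In G5: every assignment gives 1 — tautology.

both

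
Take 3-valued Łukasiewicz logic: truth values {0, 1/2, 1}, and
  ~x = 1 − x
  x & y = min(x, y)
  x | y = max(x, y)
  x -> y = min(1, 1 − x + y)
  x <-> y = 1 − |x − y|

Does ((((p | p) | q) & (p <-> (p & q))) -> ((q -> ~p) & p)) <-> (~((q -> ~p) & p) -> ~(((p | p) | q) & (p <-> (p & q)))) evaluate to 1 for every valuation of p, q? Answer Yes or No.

p = 0, q = 0 ↦ 1
p = 0, q = 1/2 ↦ 1
p = 0, q = 1 ↦ 1
p = 1/2, q = 0 ↦ 1
p = 1/2, q = 1/2 ↦ 1
p = 1/2, q = 1 ↦ 1
p = 1, q = 0 ↦ 1
p = 1, q = 1/2 ↦ 1
p = 1, q = 1 ↦ 1
Every assignment gives a value ≥ 1.

Yes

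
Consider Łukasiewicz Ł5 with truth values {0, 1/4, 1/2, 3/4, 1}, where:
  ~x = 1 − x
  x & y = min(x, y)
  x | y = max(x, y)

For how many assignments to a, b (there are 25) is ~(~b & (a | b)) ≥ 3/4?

14

value 1: 6 assignments (counts)
value 3/4: 8 assignments (counts)
value 1/2: 7 assignments
value 1/4: 3 assignments
value 0: 1 assignment
So 14 of the 25 assignments meet the threshold.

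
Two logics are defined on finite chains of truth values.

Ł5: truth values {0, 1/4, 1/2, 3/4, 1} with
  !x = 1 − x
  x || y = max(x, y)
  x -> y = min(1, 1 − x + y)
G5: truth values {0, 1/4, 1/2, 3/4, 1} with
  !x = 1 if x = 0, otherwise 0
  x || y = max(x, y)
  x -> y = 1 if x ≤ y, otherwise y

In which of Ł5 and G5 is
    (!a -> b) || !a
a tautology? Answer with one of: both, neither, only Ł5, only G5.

In Ł5: at a = 1/4, b = 0 the value is 3/4 — not a tautology.
In G5: every assignment gives 1 — tautology.

only G5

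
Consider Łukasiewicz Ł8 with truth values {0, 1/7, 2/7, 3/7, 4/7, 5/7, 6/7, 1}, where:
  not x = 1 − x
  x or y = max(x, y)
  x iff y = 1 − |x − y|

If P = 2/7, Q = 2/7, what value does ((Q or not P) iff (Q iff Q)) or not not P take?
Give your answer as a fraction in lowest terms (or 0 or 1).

not P = not 2/7 = 5/7
Q or not P = 2/7 or 5/7 = 5/7
Q iff Q = 2/7 iff 2/7 = 1
(Q or not P) iff (Q iff Q) = 5/7 iff 1 = 5/7
not P = not 2/7 = 5/7
not not P = not 5/7 = 2/7
((Q or not P) iff (Q iff Q)) or not not P = 5/7 or 2/7 = 5/7

5/7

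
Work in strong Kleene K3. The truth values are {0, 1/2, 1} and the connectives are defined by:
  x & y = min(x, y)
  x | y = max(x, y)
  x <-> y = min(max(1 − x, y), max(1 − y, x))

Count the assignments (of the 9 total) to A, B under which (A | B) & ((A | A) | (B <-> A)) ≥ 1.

A = 0, B = 0 ↦ 0  <
A = 0, B = 1/2 ↦ 1/2  <
A = 0, B = 1 ↦ 0  <
A = 1/2, B = 0 ↦ 1/2  <
A = 1/2, B = 1/2 ↦ 1/2  <
A = 1/2, B = 1 ↦ 1/2  <
A = 1, B = 0 ↦ 1  ≥
A = 1, B = 1/2 ↦ 1  ≥
A = 1, B = 1 ↦ 1  ≥
So 3 of the 9 assignments meet the threshold.

3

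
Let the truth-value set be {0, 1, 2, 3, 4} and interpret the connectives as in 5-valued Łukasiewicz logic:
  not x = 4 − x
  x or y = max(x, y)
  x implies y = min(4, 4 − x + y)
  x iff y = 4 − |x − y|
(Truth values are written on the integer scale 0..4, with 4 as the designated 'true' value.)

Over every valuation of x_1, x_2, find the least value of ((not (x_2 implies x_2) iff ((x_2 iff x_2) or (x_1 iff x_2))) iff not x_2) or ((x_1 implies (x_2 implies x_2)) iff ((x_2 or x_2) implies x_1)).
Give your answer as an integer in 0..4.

2

Take x_1 = 0, x_2 = 2:
x_2 implies x_2 = 2 implies 2 = 4
not (x_2 implies x_2) = not 4 = 0
x_2 iff x_2 = 2 iff 2 = 4
x_1 iff x_2 = 0 iff 2 = 2
(x_2 iff x_2) or (x_1 iff x_2) = 4 or 2 = 4
not (x_2 implies x_2) iff ((x_2 iff x_2) or (x_1 iff x_2)) = 0 iff 4 = 0
not x_2 = not 2 = 2
(not (x_2 implies x_2) iff ((x_2 iff x_2) or (x_1 iff x_2))) iff not x_2 = 0 iff 2 = 2
x_2 implies x_2 = 2 implies 2 = 4
x_1 implies (x_2 implies x_2) = 0 implies 4 = 4
x_2 or x_2 = 2 or 2 = 2
(x_2 or x_2) implies x_1 = 2 implies 0 = 2
(x_1 implies (x_2 implies x_2)) iff ((x_2 or x_2) implies x_1) = 4 iff 2 = 2
((not (x_2 implies x_2) iff ((x_2 iff x_2) or (x_1 iff x_2))) iff not x_2) or ((x_1 implies (x_2 implies x_2)) iff ((x_2 or x_2) implies x_1)) = 2 or 2 = 2
No assignment yields a value below 2, so this is the minimum.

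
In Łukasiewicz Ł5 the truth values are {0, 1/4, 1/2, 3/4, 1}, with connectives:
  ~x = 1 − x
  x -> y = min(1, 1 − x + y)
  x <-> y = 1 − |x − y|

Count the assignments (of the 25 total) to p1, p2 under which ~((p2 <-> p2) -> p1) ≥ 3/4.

value 1: 5 assignments (counts)
value 3/4: 5 assignments (counts)
value 1/2: 5 assignments
value 1/4: 5 assignments
value 0: 5 assignments
So 10 of the 25 assignments meet the threshold.

10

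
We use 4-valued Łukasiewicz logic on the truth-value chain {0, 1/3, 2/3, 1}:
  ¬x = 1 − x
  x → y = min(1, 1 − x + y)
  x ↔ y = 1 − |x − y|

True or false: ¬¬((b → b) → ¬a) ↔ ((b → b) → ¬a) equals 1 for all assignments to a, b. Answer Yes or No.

a = 0, b = 0 ↦ 1
a = 0, b = 1/3 ↦ 1
a = 0, b = 2/3 ↦ 1
a = 0, b = 1 ↦ 1
a = 1/3, b = 0 ↦ 1
a = 1/3, b = 1/3 ↦ 1
a = 1/3, b = 2/3 ↦ 1
a = 1/3, b = 1 ↦ 1
a = 2/3, b = 0 ↦ 1
a = 2/3, b = 1/3 ↦ 1
a = 2/3, b = 2/3 ↦ 1
a = 2/3, b = 1 ↦ 1
a = 1, b = 0 ↦ 1
a = 1, b = 1/3 ↦ 1
a = 1, b = 2/3 ↦ 1
a = 1, b = 1 ↦ 1
Every assignment gives a value ≥ 1.

Yes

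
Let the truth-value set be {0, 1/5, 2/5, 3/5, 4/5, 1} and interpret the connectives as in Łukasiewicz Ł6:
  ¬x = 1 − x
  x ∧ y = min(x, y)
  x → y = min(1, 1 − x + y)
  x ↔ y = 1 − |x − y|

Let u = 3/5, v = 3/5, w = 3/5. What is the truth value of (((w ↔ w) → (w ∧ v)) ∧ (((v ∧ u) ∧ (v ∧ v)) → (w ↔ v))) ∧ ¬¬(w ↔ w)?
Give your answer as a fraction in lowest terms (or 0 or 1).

3/5

w ↔ w = 3/5 ↔ 3/5 = 1
w ∧ v = 3/5 ∧ 3/5 = 3/5
(w ↔ w) → (w ∧ v) = 1 → 3/5 = 3/5
v ∧ u = 3/5 ∧ 3/5 = 3/5
v ∧ v = 3/5 ∧ 3/5 = 3/5
(v ∧ u) ∧ (v ∧ v) = 3/5 ∧ 3/5 = 3/5
w ↔ v = 3/5 ↔ 3/5 = 1
((v ∧ u) ∧ (v ∧ v)) → (w ↔ v) = 3/5 → 1 = 1
((w ↔ w) → (w ∧ v)) ∧ (((v ∧ u) ∧ (v ∧ v)) → (w ↔ v)) = 3/5 ∧ 1 = 3/5
w ↔ w = 3/5 ↔ 3/5 = 1
¬(w ↔ w) = ¬1 = 0
¬¬(w ↔ w) = ¬0 = 1
(((w ↔ w) → (w ∧ v)) ∧ (((v ∧ u) ∧ (v ∧ v)) → (w ↔ v))) ∧ ¬¬(w ↔ w) = 3/5 ∧ 1 = 3/5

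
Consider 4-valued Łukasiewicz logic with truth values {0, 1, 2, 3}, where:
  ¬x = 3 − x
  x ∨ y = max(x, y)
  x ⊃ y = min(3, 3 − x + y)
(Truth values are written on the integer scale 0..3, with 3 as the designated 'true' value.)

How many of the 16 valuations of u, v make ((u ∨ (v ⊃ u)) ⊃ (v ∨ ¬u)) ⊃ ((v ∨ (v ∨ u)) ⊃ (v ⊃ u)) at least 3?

12

u = 0, v = 0 ↦ 3  ≥
u = 0, v = 1 ↦ 3  ≥
u = 0, v = 2 ↦ 2  <
u = 0, v = 3 ↦ 0  <
u = 1, v = 0 ↦ 3  ≥
u = 1, v = 1 ↦ 3  ≥
u = 1, v = 2 ↦ 3  ≥
u = 1, v = 3 ↦ 1  <
u = 2, v = 0 ↦ 3  ≥
u = 2, v = 1 ↦ 3  ≥
u = 2, v = 2 ↦ 3  ≥
u = 2, v = 3 ↦ 2  <
u = 3, v = 0 ↦ 3  ≥
u = 3, v = 1 ↦ 3  ≥
u = 3, v = 2 ↦ 3  ≥
u = 3, v = 3 ↦ 3  ≥
So 12 of the 16 assignments meet the threshold.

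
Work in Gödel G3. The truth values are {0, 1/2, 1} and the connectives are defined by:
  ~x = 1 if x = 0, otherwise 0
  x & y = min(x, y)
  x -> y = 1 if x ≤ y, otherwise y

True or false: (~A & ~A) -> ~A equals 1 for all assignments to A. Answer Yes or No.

A = 0 ↦ 1
A = 1/2 ↦ 1
A = 1 ↦ 1
Every assignment gives a value ≥ 1.

Yes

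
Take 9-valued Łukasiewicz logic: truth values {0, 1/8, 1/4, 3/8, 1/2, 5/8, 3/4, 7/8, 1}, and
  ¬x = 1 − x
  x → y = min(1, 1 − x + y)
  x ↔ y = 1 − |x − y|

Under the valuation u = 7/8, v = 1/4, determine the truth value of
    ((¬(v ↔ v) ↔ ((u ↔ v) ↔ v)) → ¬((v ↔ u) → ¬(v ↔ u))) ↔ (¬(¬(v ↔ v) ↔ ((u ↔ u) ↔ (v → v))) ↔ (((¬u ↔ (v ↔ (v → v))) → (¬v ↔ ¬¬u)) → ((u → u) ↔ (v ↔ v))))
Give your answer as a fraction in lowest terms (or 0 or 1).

7/8

v ↔ v = 1/4 ↔ 1/4 = 1
¬(v ↔ v) = ¬1 = 0
u ↔ v = 7/8 ↔ 1/4 = 3/8
(u ↔ v) ↔ v = 3/8 ↔ 1/4 = 7/8
¬(v ↔ v) ↔ ((u ↔ v) ↔ v) = 0 ↔ 7/8 = 1/8
v ↔ u = 1/4 ↔ 7/8 = 3/8
v ↔ u = 1/4 ↔ 7/8 = 3/8
¬(v ↔ u) = ¬3/8 = 5/8
(v ↔ u) → ¬(v ↔ u) = 3/8 → 5/8 = 1
¬((v ↔ u) → ¬(v ↔ u)) = ¬1 = 0
(¬(v ↔ v) ↔ ((u ↔ v) ↔ v)) → ¬((v ↔ u) → ¬(v ↔ u)) = 1/8 → 0 = 7/8
v ↔ v = 1/4 ↔ 1/4 = 1
¬(v ↔ v) = ¬1 = 0
u ↔ u = 7/8 ↔ 7/8 = 1
v → v = 1/4 → 1/4 = 1
(u ↔ u) ↔ (v → v) = 1 ↔ 1 = 1
¬(v ↔ v) ↔ ((u ↔ u) ↔ (v → v)) = 0 ↔ 1 = 0
¬(¬(v ↔ v) ↔ ((u ↔ u) ↔ (v → v))) = ¬0 = 1
¬u = ¬7/8 = 1/8
v → v = 1/4 → 1/4 = 1
v ↔ (v → v) = 1/4 ↔ 1 = 1/4
¬u ↔ (v ↔ (v → v)) = 1/8 ↔ 1/4 = 7/8
¬v = ¬1/4 = 3/4
¬u = ¬7/8 = 1/8
¬¬u = ¬1/8 = 7/8
¬v ↔ ¬¬u = 3/4 ↔ 7/8 = 7/8
(¬u ↔ (v ↔ (v → v))) → (¬v ↔ ¬¬u) = 7/8 → 7/8 = 1
u → u = 7/8 → 7/8 = 1
v ↔ v = 1/4 ↔ 1/4 = 1
(u → u) ↔ (v ↔ v) = 1 ↔ 1 = 1
((¬u ↔ (v ↔ (v → v))) → (¬v ↔ ¬¬u)) → ((u → u) ↔ (v ↔ v)) = 1 → 1 = 1
¬(¬(v ↔ v) ↔ ((u ↔ u) ↔ (v → v))) ↔ (((¬u ↔ (v ↔ (v → v))) → (¬v ↔ ¬¬u)) → ((u → u) ↔ (v ↔ v))) = 1 ↔ 1 = 1
((¬(v ↔ v) ↔ ((u ↔ v) ↔ v)) → ¬((v ↔ u) → ¬(v ↔ u))) ↔ (¬(¬(v ↔ v) ↔ ((u ↔ u) ↔ (v → v))) ↔ (((¬u ↔ (v ↔ (v → v))) → (¬v ↔ ¬¬u)) → ((u → u) ↔ (v ↔ v)))) = 7/8 ↔ 1 = 7/8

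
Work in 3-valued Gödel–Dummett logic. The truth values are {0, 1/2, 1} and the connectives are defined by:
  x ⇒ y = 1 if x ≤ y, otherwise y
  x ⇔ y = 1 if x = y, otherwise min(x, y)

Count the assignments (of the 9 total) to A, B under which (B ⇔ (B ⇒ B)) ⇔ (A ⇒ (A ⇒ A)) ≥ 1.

A = 0, B = 0 ↦ 0  <
A = 0, B = 1/2 ↦ 1/2  <
A = 0, B = 1 ↦ 1  ≥
A = 1/2, B = 0 ↦ 0  <
A = 1/2, B = 1/2 ↦ 1/2  <
A = 1/2, B = 1 ↦ 1  ≥
A = 1, B = 0 ↦ 0  <
A = 1, B = 1/2 ↦ 1/2  <
A = 1, B = 1 ↦ 1  ≥
So 3 of the 9 assignments meet the threshold.

3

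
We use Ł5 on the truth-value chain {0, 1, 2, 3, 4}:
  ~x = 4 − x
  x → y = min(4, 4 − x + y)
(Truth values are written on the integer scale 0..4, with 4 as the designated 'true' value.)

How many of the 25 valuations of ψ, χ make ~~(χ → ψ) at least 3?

value 4: 15 assignments (counts)
value 3: 4 assignments (counts)
value 2: 3 assignments
value 1: 2 assignments
value 0: 1 assignment
So 19 of the 25 assignments meet the threshold.

19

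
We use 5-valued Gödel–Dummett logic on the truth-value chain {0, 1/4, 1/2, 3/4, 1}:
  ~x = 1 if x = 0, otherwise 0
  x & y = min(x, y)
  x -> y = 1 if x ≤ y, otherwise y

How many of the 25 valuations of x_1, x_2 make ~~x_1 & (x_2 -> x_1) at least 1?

14

value 1: 14 assignments (counts)
value 3/4: 1 assignment
value 1/2: 2 assignments
value 1/4: 3 assignments
value 0: 5 assignments
So 14 of the 25 assignments meet the threshold.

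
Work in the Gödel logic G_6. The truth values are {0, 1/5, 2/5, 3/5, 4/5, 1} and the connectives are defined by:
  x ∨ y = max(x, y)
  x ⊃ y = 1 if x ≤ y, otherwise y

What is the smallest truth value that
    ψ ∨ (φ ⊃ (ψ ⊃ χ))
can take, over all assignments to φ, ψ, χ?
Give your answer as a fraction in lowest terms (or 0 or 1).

Take φ = 1/5, ψ = 1/5, χ = 0:
ψ ⊃ χ = 1/5 ⊃ 0 = 0
φ ⊃ (ψ ⊃ χ) = 1/5 ⊃ 0 = 0
ψ ∨ (φ ⊃ (ψ ⊃ χ)) = 1/5 ∨ 0 = 1/5
No assignment yields a value below 1/5, so this is the minimum.

1/5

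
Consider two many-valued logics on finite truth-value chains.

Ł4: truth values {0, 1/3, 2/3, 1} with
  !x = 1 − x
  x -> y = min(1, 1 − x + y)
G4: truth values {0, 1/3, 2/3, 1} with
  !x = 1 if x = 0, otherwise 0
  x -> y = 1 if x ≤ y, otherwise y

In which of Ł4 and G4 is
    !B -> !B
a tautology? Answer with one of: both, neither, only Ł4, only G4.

both

In Ł4: every assignment gives 1 — tautology.
In G4: every assignment gives 1 — tautology.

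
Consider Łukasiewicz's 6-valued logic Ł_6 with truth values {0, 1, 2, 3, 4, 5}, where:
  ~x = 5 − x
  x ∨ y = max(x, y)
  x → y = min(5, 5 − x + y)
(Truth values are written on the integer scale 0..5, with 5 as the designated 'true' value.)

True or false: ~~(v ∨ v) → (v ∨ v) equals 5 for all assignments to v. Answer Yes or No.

v = 0 ↦ 5
v = 1 ↦ 5
v = 2 ↦ 5
v = 3 ↦ 5
v = 4 ↦ 5
v = 5 ↦ 5
Every assignment gives a value ≥ 5.

Yes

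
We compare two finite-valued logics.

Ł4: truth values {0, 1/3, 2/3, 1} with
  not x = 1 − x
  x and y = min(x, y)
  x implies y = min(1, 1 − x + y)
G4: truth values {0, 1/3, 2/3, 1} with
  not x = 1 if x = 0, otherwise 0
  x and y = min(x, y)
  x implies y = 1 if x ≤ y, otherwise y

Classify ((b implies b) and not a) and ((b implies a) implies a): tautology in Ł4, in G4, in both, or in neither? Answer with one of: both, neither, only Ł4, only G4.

neither

In Ł4: at a = 0, b = 0 the value is 0 — not a tautology.
In G4: at a = 0, b = 0 the value is 0 — not a tautology.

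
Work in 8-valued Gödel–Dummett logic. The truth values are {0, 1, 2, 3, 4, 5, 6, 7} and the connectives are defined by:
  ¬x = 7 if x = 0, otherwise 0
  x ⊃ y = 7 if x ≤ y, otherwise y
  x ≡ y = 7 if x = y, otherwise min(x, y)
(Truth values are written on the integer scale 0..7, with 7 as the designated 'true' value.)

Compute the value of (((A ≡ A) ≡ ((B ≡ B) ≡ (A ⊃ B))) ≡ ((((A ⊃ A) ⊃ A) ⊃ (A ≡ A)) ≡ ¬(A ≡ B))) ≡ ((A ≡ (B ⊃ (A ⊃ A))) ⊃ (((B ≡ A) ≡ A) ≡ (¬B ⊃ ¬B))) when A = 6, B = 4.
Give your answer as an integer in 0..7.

A ≡ A = 6 ≡ 6 = 7
B ≡ B = 4 ≡ 4 = 7
A ⊃ B = 6 ⊃ 4 = 4
(B ≡ B) ≡ (A ⊃ B) = 7 ≡ 4 = 4
(A ≡ A) ≡ ((B ≡ B) ≡ (A ⊃ B)) = 7 ≡ 4 = 4
A ⊃ A = 6 ⊃ 6 = 7
(A ⊃ A) ⊃ A = 7 ⊃ 6 = 6
A ≡ A = 6 ≡ 6 = 7
((A ⊃ A) ⊃ A) ⊃ (A ≡ A) = 6 ⊃ 7 = 7
A ≡ B = 6 ≡ 4 = 4
¬(A ≡ B) = ¬4 = 0
(((A ⊃ A) ⊃ A) ⊃ (A ≡ A)) ≡ ¬(A ≡ B) = 7 ≡ 0 = 0
((A ≡ A) ≡ ((B ≡ B) ≡ (A ⊃ B))) ≡ ((((A ⊃ A) ⊃ A) ⊃ (A ≡ A)) ≡ ¬(A ≡ B)) = 4 ≡ 0 = 0
A ⊃ A = 6 ⊃ 6 = 7
B ⊃ (A ⊃ A) = 4 ⊃ 7 = 7
A ≡ (B ⊃ (A ⊃ A)) = 6 ≡ 7 = 6
B ≡ A = 4 ≡ 6 = 4
(B ≡ A) ≡ A = 4 ≡ 6 = 4
¬B = ¬4 = 0
¬B = ¬4 = 0
¬B ⊃ ¬B = 0 ⊃ 0 = 7
((B ≡ A) ≡ A) ≡ (¬B ⊃ ¬B) = 4 ≡ 7 = 4
(A ≡ (B ⊃ (A ⊃ A))) ⊃ (((B ≡ A) ≡ A) ≡ (¬B ⊃ ¬B)) = 6 ⊃ 4 = 4
(((A ≡ A) ≡ ((B ≡ B) ≡ (A ⊃ B))) ≡ ((((A ⊃ A) ⊃ A) ⊃ (A ≡ A)) ≡ ¬(A ≡ B))) ≡ ((A ≡ (B ⊃ (A ⊃ A))) ⊃ (((B ≡ A) ≡ A) ≡ (¬B ⊃ ¬B))) = 0 ≡ 4 = 0

0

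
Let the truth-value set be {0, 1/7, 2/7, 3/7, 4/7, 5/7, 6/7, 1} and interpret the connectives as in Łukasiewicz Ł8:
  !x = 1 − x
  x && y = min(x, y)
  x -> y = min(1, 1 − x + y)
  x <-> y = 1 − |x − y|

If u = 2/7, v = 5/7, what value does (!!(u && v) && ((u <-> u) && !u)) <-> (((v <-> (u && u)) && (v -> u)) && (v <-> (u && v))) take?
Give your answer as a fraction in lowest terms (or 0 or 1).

u && v = 2/7 && 5/7 = 2/7
!(u && v) = !2/7 = 5/7
!!(u && v) = !5/7 = 2/7
u <-> u = 2/7 <-> 2/7 = 1
!u = !2/7 = 5/7
(u <-> u) && !u = 1 && 5/7 = 5/7
!!(u && v) && ((u <-> u) && !u) = 2/7 && 5/7 = 2/7
u && u = 2/7 && 2/7 = 2/7
v <-> (u && u) = 5/7 <-> 2/7 = 4/7
v -> u = 5/7 -> 2/7 = 4/7
(v <-> (u && u)) && (v -> u) = 4/7 && 4/7 = 4/7
u && v = 2/7 && 5/7 = 2/7
v <-> (u && v) = 5/7 <-> 2/7 = 4/7
((v <-> (u && u)) && (v -> u)) && (v <-> (u && v)) = 4/7 && 4/7 = 4/7
(!!(u && v) && ((u <-> u) && !u)) <-> (((v <-> (u && u)) && (v -> u)) && (v <-> (u && v))) = 2/7 <-> 4/7 = 5/7

5/7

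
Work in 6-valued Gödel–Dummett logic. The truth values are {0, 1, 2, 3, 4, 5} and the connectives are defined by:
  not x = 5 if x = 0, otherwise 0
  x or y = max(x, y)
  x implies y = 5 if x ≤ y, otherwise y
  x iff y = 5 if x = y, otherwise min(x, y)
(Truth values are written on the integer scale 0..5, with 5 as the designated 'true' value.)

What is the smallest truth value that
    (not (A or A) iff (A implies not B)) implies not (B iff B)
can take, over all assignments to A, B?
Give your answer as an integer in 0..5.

Take A = 0, B = 0:
A or A = 0 or 0 = 0
not (A or A) = not 0 = 5
not B = not 0 = 5
A implies not B = 0 implies 5 = 5
not (A or A) iff (A implies not B) = 5 iff 5 = 5
B iff B = 0 iff 0 = 5
not (B iff B) = not 5 = 0
(not (A or A) iff (A implies not B)) implies not (B iff B) = 5 implies 0 = 0
No assignment yields a value below 0, so this is the minimum.

0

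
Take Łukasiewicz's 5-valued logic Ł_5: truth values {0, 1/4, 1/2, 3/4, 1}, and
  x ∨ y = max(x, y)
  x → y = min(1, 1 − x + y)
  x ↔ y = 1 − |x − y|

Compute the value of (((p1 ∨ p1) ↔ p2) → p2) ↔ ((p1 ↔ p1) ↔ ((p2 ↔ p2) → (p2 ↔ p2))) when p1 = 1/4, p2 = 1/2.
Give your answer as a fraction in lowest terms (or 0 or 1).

p1 ∨ p1 = 1/4 ∨ 1/4 = 1/4
(p1 ∨ p1) ↔ p2 = 1/4 ↔ 1/2 = 3/4
((p1 ∨ p1) ↔ p2) → p2 = 3/4 → 1/2 = 3/4
p1 ↔ p1 = 1/4 ↔ 1/4 = 1
p2 ↔ p2 = 1/2 ↔ 1/2 = 1
p2 ↔ p2 = 1/2 ↔ 1/2 = 1
(p2 ↔ p2) → (p2 ↔ p2) = 1 → 1 = 1
(p1 ↔ p1) ↔ ((p2 ↔ p2) → (p2 ↔ p2)) = 1 ↔ 1 = 1
(((p1 ∨ p1) ↔ p2) → p2) ↔ ((p1 ↔ p1) ↔ ((p2 ↔ p2) → (p2 ↔ p2))) = 3/4 ↔ 1 = 3/4

3/4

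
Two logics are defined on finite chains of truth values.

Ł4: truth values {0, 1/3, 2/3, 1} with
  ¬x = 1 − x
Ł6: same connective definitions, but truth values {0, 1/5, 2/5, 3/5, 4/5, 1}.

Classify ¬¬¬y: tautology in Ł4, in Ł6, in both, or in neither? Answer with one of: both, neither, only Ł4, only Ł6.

neither

In Ł4: at y = 1/3 the value is 2/3 — not a tautology.
In Ł6: at y = 1/5 the value is 4/5 — not a tautology.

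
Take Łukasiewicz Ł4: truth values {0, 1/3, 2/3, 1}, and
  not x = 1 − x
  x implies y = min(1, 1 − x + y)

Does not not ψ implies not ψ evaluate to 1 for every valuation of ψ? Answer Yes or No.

No

Counterexample: take ψ = 2/3.
not ψ = not 2/3 = 1/3
not not ψ = not 1/3 = 2/3
not ψ = not 2/3 = 1/3
not not ψ implies not ψ = 2/3 implies 1/3 = 2/3
This gives 2/3 ≠ 1.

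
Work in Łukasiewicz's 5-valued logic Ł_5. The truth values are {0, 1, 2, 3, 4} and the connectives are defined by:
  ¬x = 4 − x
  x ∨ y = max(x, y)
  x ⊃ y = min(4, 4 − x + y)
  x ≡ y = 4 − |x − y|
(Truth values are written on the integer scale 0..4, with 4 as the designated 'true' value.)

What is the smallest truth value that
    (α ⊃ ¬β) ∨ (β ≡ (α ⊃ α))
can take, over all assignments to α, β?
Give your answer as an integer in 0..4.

2

Take α = 4, β = 2:
¬β = ¬2 = 2
α ⊃ ¬β = 4 ⊃ 2 = 2
α ⊃ α = 4 ⊃ 4 = 4
β ≡ (α ⊃ α) = 2 ≡ 4 = 2
(α ⊃ ¬β) ∨ (β ≡ (α ⊃ α)) = 2 ∨ 2 = 2
No assignment yields a value below 2, so this is the minimum.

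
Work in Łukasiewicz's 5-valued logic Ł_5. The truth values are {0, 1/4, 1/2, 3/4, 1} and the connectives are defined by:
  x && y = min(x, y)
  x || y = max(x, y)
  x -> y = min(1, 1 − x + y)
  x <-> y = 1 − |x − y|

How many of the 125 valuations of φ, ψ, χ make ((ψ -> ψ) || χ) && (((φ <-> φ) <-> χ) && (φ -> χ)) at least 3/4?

value 1: 25 assignments (counts)
value 3/4: 25 assignments (counts)
value 1/2: 25 assignments
value 1/4: 25 assignments
value 0: 25 assignments
So 50 of the 125 assignments meet the threshold.

50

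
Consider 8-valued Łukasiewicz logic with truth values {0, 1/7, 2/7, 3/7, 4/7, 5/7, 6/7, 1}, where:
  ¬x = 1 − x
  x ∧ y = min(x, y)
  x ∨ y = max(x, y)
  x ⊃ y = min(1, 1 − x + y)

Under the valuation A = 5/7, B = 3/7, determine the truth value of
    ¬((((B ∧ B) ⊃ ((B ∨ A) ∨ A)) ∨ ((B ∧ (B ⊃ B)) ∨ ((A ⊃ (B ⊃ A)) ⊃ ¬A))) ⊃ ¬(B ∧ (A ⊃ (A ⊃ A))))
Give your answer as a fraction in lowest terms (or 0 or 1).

B ∧ B = 3/7 ∧ 3/7 = 3/7
B ∨ A = 3/7 ∨ 5/7 = 5/7
(B ∨ A) ∨ A = 5/7 ∨ 5/7 = 5/7
(B ∧ B) ⊃ ((B ∨ A) ∨ A) = 3/7 ⊃ 5/7 = 1
B ⊃ B = 3/7 ⊃ 3/7 = 1
B ∧ (B ⊃ B) = 3/7 ∧ 1 = 3/7
B ⊃ A = 3/7 ⊃ 5/7 = 1
A ⊃ (B ⊃ A) = 5/7 ⊃ 1 = 1
¬A = ¬5/7 = 2/7
(A ⊃ (B ⊃ A)) ⊃ ¬A = 1 ⊃ 2/7 = 2/7
(B ∧ (B ⊃ B)) ∨ ((A ⊃ (B ⊃ A)) ⊃ ¬A) = 3/7 ∨ 2/7 = 3/7
((B ∧ B) ⊃ ((B ∨ A) ∨ A)) ∨ ((B ∧ (B ⊃ B)) ∨ ((A ⊃ (B ⊃ A)) ⊃ ¬A)) = 1 ∨ 3/7 = 1
A ⊃ A = 5/7 ⊃ 5/7 = 1
A ⊃ (A ⊃ A) = 5/7 ⊃ 1 = 1
B ∧ (A ⊃ (A ⊃ A)) = 3/7 ∧ 1 = 3/7
¬(B ∧ (A ⊃ (A ⊃ A))) = ¬3/7 = 4/7
(((B ∧ B) ⊃ ((B ∨ A) ∨ A)) ∨ ((B ∧ (B ⊃ B)) ∨ ((A ⊃ (B ⊃ A)) ⊃ ¬A))) ⊃ ¬(B ∧ (A ⊃ (A ⊃ A))) = 1 ⊃ 4/7 = 4/7
¬((((B ∧ B) ⊃ ((B ∨ A) ∨ A)) ∨ ((B ∧ (B ⊃ B)) ∨ ((A ⊃ (B ⊃ A)) ⊃ ¬A))) ⊃ ¬(B ∧ (A ⊃ (A ⊃ A)))) = ¬4/7 = 3/7

3/7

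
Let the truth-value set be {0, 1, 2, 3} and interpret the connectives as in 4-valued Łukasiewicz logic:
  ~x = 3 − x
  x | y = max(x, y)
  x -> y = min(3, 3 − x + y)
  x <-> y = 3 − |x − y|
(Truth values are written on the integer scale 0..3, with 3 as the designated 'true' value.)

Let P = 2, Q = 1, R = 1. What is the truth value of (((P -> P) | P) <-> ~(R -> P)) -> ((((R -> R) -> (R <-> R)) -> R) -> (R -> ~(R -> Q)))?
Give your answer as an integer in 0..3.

3

P -> P = 2 -> 2 = 3
(P -> P) | P = 3 | 2 = 3
R -> P = 1 -> 2 = 3
~(R -> P) = ~3 = 0
((P -> P) | P) <-> ~(R -> P) = 3 <-> 0 = 0
R -> R = 1 -> 1 = 3
R <-> R = 1 <-> 1 = 3
(R -> R) -> (R <-> R) = 3 -> 3 = 3
((R -> R) -> (R <-> R)) -> R = 3 -> 1 = 1
R -> Q = 1 -> 1 = 3
~(R -> Q) = ~3 = 0
R -> ~(R -> Q) = 1 -> 0 = 2
(((R -> R) -> (R <-> R)) -> R) -> (R -> ~(R -> Q)) = 1 -> 2 = 3
(((P -> P) | P) <-> ~(R -> P)) -> ((((R -> R) -> (R <-> R)) -> R) -> (R -> ~(R -> Q))) = 0 -> 3 = 3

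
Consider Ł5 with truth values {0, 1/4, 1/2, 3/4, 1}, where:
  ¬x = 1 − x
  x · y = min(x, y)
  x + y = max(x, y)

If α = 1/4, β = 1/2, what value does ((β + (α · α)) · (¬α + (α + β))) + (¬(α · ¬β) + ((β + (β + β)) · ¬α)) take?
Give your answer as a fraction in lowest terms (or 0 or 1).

3/4

α · α = 1/4 · 1/4 = 1/4
β + (α · α) = 1/2 + 1/4 = 1/2
¬α = ¬1/4 = 3/4
α + β = 1/4 + 1/2 = 1/2
¬α + (α + β) = 3/4 + 1/2 = 3/4
(β + (α · α)) · (¬α + (α + β)) = 1/2 · 3/4 = 1/2
¬β = ¬1/2 = 1/2
α · ¬β = 1/4 · 1/2 = 1/4
¬(α · ¬β) = ¬1/4 = 3/4
β + β = 1/2 + 1/2 = 1/2
β + (β + β) = 1/2 + 1/2 = 1/2
¬α = ¬1/4 = 3/4
(β + (β + β)) · ¬α = 1/2 · 3/4 = 1/2
¬(α · ¬β) + ((β + (β + β)) · ¬α) = 3/4 + 1/2 = 3/4
((β + (α · α)) · (¬α + (α + β))) + (¬(α · ¬β) + ((β + (β + β)) · ¬α)) = 1/2 + 3/4 = 3/4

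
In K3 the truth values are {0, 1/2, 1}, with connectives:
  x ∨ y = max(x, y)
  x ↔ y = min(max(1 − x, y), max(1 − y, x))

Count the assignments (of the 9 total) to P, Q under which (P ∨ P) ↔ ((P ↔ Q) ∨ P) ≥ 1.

P = 0, Q = 0 ↦ 0  <
P = 0, Q = 1/2 ↦ 1/2  <
P = 0, Q = 1 ↦ 1  ≥
P = 1/2, Q = 0 ↦ 1/2  <
P = 1/2, Q = 1/2 ↦ 1/2  <
P = 1/2, Q = 1 ↦ 1/2  <
P = 1, Q = 0 ↦ 1  ≥
P = 1, Q = 1/2 ↦ 1  ≥
P = 1, Q = 1 ↦ 1  ≥
So 4 of the 9 assignments meet the threshold.

4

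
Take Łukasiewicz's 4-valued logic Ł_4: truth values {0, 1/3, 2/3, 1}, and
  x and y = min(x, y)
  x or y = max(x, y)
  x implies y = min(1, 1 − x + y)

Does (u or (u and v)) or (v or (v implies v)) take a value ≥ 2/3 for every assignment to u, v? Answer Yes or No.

Yes

u = 0, v = 0 ↦ 1
u = 0, v = 1/3 ↦ 1
u = 0, v = 2/3 ↦ 1
u = 0, v = 1 ↦ 1
u = 1/3, v = 0 ↦ 1
u = 1/3, v = 1/3 ↦ 1
u = 1/3, v = 2/3 ↦ 1
u = 1/3, v = 1 ↦ 1
u = 2/3, v = 0 ↦ 1
u = 2/3, v = 1/3 ↦ 1
u = 2/3, v = 2/3 ↦ 1
u = 2/3, v = 1 ↦ 1
u = 1, v = 0 ↦ 1
u = 1, v = 1/3 ↦ 1
u = 1, v = 2/3 ↦ 1
u = 1, v = 1 ↦ 1
Every assignment gives a value ≥ 2/3.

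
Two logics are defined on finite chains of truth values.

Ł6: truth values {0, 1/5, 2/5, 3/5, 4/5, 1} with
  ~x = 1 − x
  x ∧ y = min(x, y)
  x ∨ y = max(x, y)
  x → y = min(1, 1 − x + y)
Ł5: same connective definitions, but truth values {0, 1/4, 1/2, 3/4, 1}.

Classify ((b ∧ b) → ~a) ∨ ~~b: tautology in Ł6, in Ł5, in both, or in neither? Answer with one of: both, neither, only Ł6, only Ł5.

neither

In Ł6: at a = 2/5, b = 4/5 the value is 4/5 — not a tautology.
In Ł5: at a = 1/2, b = 3/4 the value is 3/4 — not a tautology.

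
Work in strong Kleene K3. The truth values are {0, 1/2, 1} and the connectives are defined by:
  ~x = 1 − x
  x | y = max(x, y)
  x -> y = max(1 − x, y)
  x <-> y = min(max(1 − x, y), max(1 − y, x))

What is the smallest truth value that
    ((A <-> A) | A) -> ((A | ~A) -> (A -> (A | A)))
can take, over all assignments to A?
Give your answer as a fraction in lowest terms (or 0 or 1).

Take A = 1/2:
A <-> A = 1/2 <-> 1/2 = 1/2
(A <-> A) | A = 1/2 | 1/2 = 1/2
~A = ~1/2 = 1/2
A | ~A = 1/2 | 1/2 = 1/2
A | A = 1/2 | 1/2 = 1/2
A -> (A | A) = 1/2 -> 1/2 = 1/2
(A | ~A) -> (A -> (A | A)) = 1/2 -> 1/2 = 1/2
((A <-> A) | A) -> ((A | ~A) -> (A -> (A | A))) = 1/2 -> 1/2 = 1/2
No assignment yields a value below 1/2, so this is the minimum.

1/2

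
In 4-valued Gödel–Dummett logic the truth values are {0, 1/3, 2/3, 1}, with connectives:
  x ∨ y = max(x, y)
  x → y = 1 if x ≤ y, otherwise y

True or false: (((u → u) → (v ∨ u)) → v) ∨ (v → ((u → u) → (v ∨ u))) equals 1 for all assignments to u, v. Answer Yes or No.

Yes

u = 0, v = 0 ↦ 1
u = 0, v = 1/3 ↦ 1
u = 0, v = 2/3 ↦ 1
u = 0, v = 1 ↦ 1
u = 1/3, v = 0 ↦ 1
u = 1/3, v = 1/3 ↦ 1
u = 1/3, v = 2/3 ↦ 1
u = 1/3, v = 1 ↦ 1
u = 2/3, v = 0 ↦ 1
u = 2/3, v = 1/3 ↦ 1
u = 2/3, v = 2/3 ↦ 1
u = 2/3, v = 1 ↦ 1
u = 1, v = 0 ↦ 1
u = 1, v = 1/3 ↦ 1
u = 1, v = 2/3 ↦ 1
u = 1, v = 1 ↦ 1
Every assignment gives a value ≥ 1.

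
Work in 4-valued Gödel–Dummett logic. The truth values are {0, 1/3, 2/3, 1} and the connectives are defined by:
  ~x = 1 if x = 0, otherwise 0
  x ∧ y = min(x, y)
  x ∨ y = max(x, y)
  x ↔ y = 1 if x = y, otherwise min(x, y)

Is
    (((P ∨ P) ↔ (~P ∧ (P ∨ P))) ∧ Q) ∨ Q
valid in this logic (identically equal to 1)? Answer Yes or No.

Counterexample: take P = 0, Q = 0.
P ∨ P = 0 ∨ 0 = 0
~P = ~0 = 1
P ∨ P = 0 ∨ 0 = 0
~P ∧ (P ∨ P) = 1 ∧ 0 = 0
(P ∨ P) ↔ (~P ∧ (P ∨ P)) = 0 ↔ 0 = 1
((P ∨ P) ↔ (~P ∧ (P ∨ P))) ∧ Q = 1 ∧ 0 = 0
(((P ∨ P) ↔ (~P ∧ (P ∨ P))) ∧ Q) ∨ Q = 0 ∨ 0 = 0
This gives 0 ≠ 1.

No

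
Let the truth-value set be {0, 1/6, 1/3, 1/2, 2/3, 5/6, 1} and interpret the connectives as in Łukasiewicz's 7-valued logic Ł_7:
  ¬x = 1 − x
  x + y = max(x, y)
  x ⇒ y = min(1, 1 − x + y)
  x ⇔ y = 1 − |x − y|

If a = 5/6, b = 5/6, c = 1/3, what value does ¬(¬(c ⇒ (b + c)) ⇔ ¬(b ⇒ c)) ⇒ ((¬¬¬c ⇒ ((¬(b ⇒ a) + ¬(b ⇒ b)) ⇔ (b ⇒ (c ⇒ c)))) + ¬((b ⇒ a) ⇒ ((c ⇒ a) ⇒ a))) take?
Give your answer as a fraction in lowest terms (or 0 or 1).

5/6

b + c = 5/6 + 1/3 = 5/6
c ⇒ (b + c) = 1/3 ⇒ 5/6 = 1
¬(c ⇒ (b + c)) = ¬1 = 0
b ⇒ c = 5/6 ⇒ 1/3 = 1/2
¬(b ⇒ c) = ¬1/2 = 1/2
¬(c ⇒ (b + c)) ⇔ ¬(b ⇒ c) = 0 ⇔ 1/2 = 1/2
¬(¬(c ⇒ (b + c)) ⇔ ¬(b ⇒ c)) = ¬1/2 = 1/2
¬c = ¬1/3 = 2/3
¬¬c = ¬2/3 = 1/3
¬¬¬c = ¬1/3 = 2/3
b ⇒ a = 5/6 ⇒ 5/6 = 1
¬(b ⇒ a) = ¬1 = 0
b ⇒ b = 5/6 ⇒ 5/6 = 1
¬(b ⇒ b) = ¬1 = 0
¬(b ⇒ a) + ¬(b ⇒ b) = 0 + 0 = 0
c ⇒ c = 1/3 ⇒ 1/3 = 1
b ⇒ (c ⇒ c) = 5/6 ⇒ 1 = 1
(¬(b ⇒ a) + ¬(b ⇒ b)) ⇔ (b ⇒ (c ⇒ c)) = 0 ⇔ 1 = 0
¬¬¬c ⇒ ((¬(b ⇒ a) + ¬(b ⇒ b)) ⇔ (b ⇒ (c ⇒ c))) = 2/3 ⇒ 0 = 1/3
b ⇒ a = 5/6 ⇒ 5/6 = 1
c ⇒ a = 1/3 ⇒ 5/6 = 1
(c ⇒ a) ⇒ a = 1 ⇒ 5/6 = 5/6
(b ⇒ a) ⇒ ((c ⇒ a) ⇒ a) = 1 ⇒ 5/6 = 5/6
¬((b ⇒ a) ⇒ ((c ⇒ a) ⇒ a)) = ¬5/6 = 1/6
(¬¬¬c ⇒ ((¬(b ⇒ a) + ¬(b ⇒ b)) ⇔ (b ⇒ (c ⇒ c)))) + ¬((b ⇒ a) ⇒ ((c ⇒ a) ⇒ a)) = 1/3 + 1/6 = 1/3
¬(¬(c ⇒ (b + c)) ⇔ ¬(b ⇒ c)) ⇒ ((¬¬¬c ⇒ ((¬(b ⇒ a) + ¬(b ⇒ b)) ⇔ (b ⇒ (c ⇒ c)))) + ¬((b ⇒ a) ⇒ ((c ⇒ a) ⇒ a))) = 1/2 ⇒ 1/3 = 5/6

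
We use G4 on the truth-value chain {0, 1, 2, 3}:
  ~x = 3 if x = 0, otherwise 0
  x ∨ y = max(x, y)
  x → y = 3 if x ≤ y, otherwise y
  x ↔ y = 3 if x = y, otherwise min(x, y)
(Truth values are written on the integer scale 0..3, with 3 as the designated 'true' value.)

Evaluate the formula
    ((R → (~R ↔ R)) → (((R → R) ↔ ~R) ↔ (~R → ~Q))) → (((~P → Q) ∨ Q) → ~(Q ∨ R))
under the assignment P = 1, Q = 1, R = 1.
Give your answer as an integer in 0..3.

0

~R = ~1 = 0
~R ↔ R = 0 ↔ 1 = 0
R → (~R ↔ R) = 1 → 0 = 0
R → R = 1 → 1 = 3
~R = ~1 = 0
(R → R) ↔ ~R = 3 ↔ 0 = 0
~R = ~1 = 0
~Q = ~1 = 0
~R → ~Q = 0 → 0 = 3
((R → R) ↔ ~R) ↔ (~R → ~Q) = 0 ↔ 3 = 0
(R → (~R ↔ R)) → (((R → R) ↔ ~R) ↔ (~R → ~Q)) = 0 → 0 = 3
~P = ~1 = 0
~P → Q = 0 → 1 = 3
(~P → Q) ∨ Q = 3 ∨ 1 = 3
Q ∨ R = 1 ∨ 1 = 1
~(Q ∨ R) = ~1 = 0
((~P → Q) ∨ Q) → ~(Q ∨ R) = 3 → 0 = 0
((R → (~R ↔ R)) → (((R → R) ↔ ~R) ↔ (~R → ~Q))) → (((~P → Q) ∨ Q) → ~(Q ∨ R)) = 3 → 0 = 0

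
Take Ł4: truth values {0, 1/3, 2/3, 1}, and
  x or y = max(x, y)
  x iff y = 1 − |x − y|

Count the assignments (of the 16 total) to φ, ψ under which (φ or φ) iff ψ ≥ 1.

φ = 0, ψ = 0 ↦ 1  ≥
φ = 0, ψ = 1/3 ↦ 2/3  <
φ = 0, ψ = 2/3 ↦ 1/3  <
φ = 0, ψ = 1 ↦ 0  <
φ = 1/3, ψ = 0 ↦ 2/3  <
φ = 1/3, ψ = 1/3 ↦ 1  ≥
φ = 1/3, ψ = 2/3 ↦ 2/3  <
φ = 1/3, ψ = 1 ↦ 1/3  <
φ = 2/3, ψ = 0 ↦ 1/3  <
φ = 2/3, ψ = 1/3 ↦ 2/3  <
φ = 2/3, ψ = 2/3 ↦ 1  ≥
φ = 2/3, ψ = 1 ↦ 2/3  <
φ = 1, ψ = 0 ↦ 0  <
φ = 1, ψ = 1/3 ↦ 1/3  <
φ = 1, ψ = 2/3 ↦ 2/3  <
φ = 1, ψ = 1 ↦ 1  ≥
So 4 of the 16 assignments meet the threshold.

4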